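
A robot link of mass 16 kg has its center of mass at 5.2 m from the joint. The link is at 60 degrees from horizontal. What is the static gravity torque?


tau = m*g*L*cos(angle)
= 16 * 9.81 * 5.2 * cos(60 deg)
= 16 * 9.81 * 5.2 * 0.5
= 408.096 Nm


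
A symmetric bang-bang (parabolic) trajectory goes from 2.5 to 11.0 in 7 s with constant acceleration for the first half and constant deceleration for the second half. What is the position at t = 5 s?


Symmetric rest-to-rest: each phase covers (pf-p0)/2 in time T/2. 0.5*a*(T/2)^2 = (pf-p0)/2 => a = 4*(pf-p0)/T^2
a = 4*(11.0-2.5)/7^2 = 0.6939
t = 5 is in the deceleration phase (t > T/2).
p = pf - 0.5*a*(T-t)^2 = 11.0 - 0.5*0.6939*2^2
= 9.6122


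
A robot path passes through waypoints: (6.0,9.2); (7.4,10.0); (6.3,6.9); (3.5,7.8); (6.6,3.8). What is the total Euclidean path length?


Segment lengths:
  seg1 = sqrt((1.4)^2 + (0.8)^2) = 1.6125
  seg2 = sqrt((-1.1)^2 + (-3.1)^2) = 3.2894
  seg3 = sqrt((-2.8)^2 + (0.9)^2) = 2.9411
  seg4 = sqrt((3.1)^2 + (-4.0)^2) = 5.0606
Total = 12.9035


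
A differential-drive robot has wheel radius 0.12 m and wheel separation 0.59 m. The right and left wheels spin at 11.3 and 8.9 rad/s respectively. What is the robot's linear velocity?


vR = r*wR = 0.12*11.3 = 1.356 m/s
vL = r*wL = 0.12*8.9 = 1.068 m/s
v = (vR+vL)/2 = 1.212 m/s
omega = (vR-vL)/L = 0.4881 rad/s
linear velocity = 1.212 m/s


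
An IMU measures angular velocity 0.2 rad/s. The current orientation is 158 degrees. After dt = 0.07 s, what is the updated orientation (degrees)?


delta_theta = w * dt = 0.2 * 0.07 = 0.014 rad
= 0.8021 deg
theta_new = 158 + 0.8021 = 158.8021 deg


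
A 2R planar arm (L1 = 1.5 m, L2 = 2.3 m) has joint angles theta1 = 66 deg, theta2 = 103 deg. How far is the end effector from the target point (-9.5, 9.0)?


End effector via forward kinematics:
x = L1*cos(t1) + L2*cos(t1+t2) = -1.6476
y = L1*sin(t1) + L2*sin(t1+t2) = 1.8092
Distance to target:
d = sqrt((-9.5 - -1.6476)^2 + (9.0 - 1.8092)^2)
= sqrt(61.6596 + 51.7079)
= 10.6474 m


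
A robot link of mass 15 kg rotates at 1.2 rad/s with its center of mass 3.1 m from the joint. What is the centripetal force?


F = m * omega^2 * r
= 15 * 1.2^2 * 3.1
= 15 * 1.44 * 3.1
= 66.96 N


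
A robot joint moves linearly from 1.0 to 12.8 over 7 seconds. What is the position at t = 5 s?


s = t/T = 5/7 = 0.7143
p(t) = p0 + (pf-p0)*s
= 1.0 + (12.8 - 1.0) * 0.7143
= 9.4286


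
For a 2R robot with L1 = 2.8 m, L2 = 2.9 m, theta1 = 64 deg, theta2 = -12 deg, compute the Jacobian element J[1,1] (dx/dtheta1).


J[1,1] = -L1*sin(t1) - L2*sin(t1+t2)
= -2.8*sin(64) - 2.9*sin(52)
= -4.8019


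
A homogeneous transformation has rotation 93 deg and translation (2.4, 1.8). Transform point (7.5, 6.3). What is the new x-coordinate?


x' = cos(theta)*px - sin(theta)*py + tx
= -0.0523*7.5 - 0.9986*6.3 + 2.4
= -4.2839


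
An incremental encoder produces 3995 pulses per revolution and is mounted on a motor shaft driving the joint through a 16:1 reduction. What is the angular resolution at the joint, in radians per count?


counts per rev = 3995
effective counts at joint = 3995 * 16 = 63920
resolution = 2*pi / 63920
= 9.8298e-05 rad/count


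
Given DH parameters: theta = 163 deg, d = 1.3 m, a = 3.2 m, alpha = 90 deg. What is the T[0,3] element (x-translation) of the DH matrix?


T[0,3] = a * cos(theta)
= 3.2 * cos(163 deg)
= 3.2 * -0.9563
= -3.0602


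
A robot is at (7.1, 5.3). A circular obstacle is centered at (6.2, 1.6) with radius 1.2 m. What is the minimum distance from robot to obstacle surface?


center_dist = sqrt((7.1-6.2)^2 + (5.3-1.6)^2)
= sqrt(0.81 + 13.69)
= 3.8079
min_dist = center_dist - radius = 3.8079 - 1.2 = 2.6079 m


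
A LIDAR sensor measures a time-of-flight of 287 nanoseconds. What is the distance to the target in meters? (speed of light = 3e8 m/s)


tof = 287 ns = 2.87e-07 s
dist = c * tof / 2
= 3e8 * 2.87e-07 / 2
= 43.05 m


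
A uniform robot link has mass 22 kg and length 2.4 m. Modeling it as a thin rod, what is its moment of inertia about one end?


I = (1/3) * m * L^2
= (1/3) * 22 * 2.4^2
= 0.333333 * 22 * 5.76
= 42.24 kg*m^2


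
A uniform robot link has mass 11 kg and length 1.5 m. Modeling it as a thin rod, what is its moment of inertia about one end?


I = (1/3) * m * L^2
= (1/3) * 11 * 1.5^2
= 0.333333 * 11 * 2.25
= 8.25 kg*m^2


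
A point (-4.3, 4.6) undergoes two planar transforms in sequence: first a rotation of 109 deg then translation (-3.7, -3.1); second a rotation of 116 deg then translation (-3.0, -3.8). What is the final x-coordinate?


After transform 1:
x1 = cos(109)*-4.3 - sin(109)*4.6 + -3.7 = -6.6494
y1 = sin(109)*-4.3 + cos(109)*4.6 + -3.1 = -8.6633
After transform 2:
x2 = cos(116)*-6.6494 - sin(116)*-8.6633 + -3.0
= 7.7015


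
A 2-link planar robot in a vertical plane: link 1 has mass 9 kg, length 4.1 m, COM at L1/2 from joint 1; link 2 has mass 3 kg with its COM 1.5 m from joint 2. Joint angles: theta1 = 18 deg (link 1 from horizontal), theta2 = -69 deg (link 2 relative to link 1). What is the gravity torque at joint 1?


Horizontal distance from joint 1 to link-1 COM:
  x_c1 = (L1/2)*cos(t1) = 2.05 * 0.9511 = 1.9497 m
Horizontal distance from joint 1 to link-2 COM:
  x_c2 = L1*cos(t1) + Lc2*cos(t1+t2)
       = 4.1*0.9511 + 1.5*0.6293 = 4.8433 m
tau1 = m1*g*x_c1 + m2*g*x_c2
     = 9*9.81*1.9497 + 3*9.81*4.8433
     = 172.136 + 142.5387
     = 314.6747 Nm


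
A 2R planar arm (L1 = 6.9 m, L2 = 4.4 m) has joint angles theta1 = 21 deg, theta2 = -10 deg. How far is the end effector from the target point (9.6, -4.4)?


End effector via forward kinematics:
x = L1*cos(t1) + L2*cos(t1+t2) = 10.7609
y = L1*sin(t1) + L2*sin(t1+t2) = 3.3123
Distance to target:
d = sqrt((9.6 - 10.7609)^2 + (-4.4 - 3.3123)^2)
= sqrt(1.3476 + 59.4795)
= 7.7992 m


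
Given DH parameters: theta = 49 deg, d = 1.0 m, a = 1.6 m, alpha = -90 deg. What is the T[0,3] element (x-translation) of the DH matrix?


T[0,3] = a * cos(theta)
= 1.6 * cos(49 deg)
= 1.6 * 0.6561
= 1.0497


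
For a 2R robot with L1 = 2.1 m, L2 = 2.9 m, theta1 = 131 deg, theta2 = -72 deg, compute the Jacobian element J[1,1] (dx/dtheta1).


J[1,1] = -L1*sin(t1) - L2*sin(t1+t2)
= -2.1*sin(131) - 2.9*sin(59)
= -4.0707


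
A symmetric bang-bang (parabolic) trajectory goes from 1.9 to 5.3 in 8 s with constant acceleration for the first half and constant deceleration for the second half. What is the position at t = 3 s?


Symmetric rest-to-rest: each phase covers (pf-p0)/2 in time T/2. 0.5*a*(T/2)^2 = (pf-p0)/2 => a = 4*(pf-p0)/T^2
a = 4*(5.3-1.9)/8^2 = 0.2125
t = 3 is in the acceleration phase (t <= T/2).
p = p0 + 0.5*a*t^2 = 1.9 + 0.5*0.2125*3^2
= 2.8562


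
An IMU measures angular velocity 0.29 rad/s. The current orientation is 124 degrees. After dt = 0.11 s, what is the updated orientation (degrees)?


delta_theta = w * dt = 0.29 * 0.11 = 0.0319 rad
= 1.8277 deg
theta_new = 124 + 1.8277 = 125.8277 deg


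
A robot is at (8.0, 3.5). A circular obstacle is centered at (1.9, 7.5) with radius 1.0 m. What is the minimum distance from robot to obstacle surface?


center_dist = sqrt((8.0-1.9)^2 + (3.5-7.5)^2)
= sqrt(37.21 + 16.0)
= 7.2945
min_dist = center_dist - radius = 7.2945 - 1.0 = 6.2945 m


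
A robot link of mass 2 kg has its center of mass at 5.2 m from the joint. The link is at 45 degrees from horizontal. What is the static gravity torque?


tau = m*g*L*cos(angle)
= 2 * 9.81 * 5.2 * cos(45 deg)
= 2 * 9.81 * 5.2 * 0.7071
= 72.1419 Nm


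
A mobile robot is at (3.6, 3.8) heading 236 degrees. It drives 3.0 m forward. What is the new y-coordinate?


y_new = y0 + d*sin(theta)
= 3.8 + 3.0*sin(236)
= 3.8 + -2.4871
= 1.3129


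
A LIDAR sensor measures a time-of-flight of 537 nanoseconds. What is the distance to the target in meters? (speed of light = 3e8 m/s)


tof = 537 ns = 5.37e-07 s
dist = c * tof / 2
= 3e8 * 5.37e-07 / 2
= 80.55 m


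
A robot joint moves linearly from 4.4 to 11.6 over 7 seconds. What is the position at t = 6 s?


s = t/T = 6/7 = 0.8571
p(t) = p0 + (pf-p0)*s
= 4.4 + (11.6 - 4.4) * 0.8571
= 10.5714


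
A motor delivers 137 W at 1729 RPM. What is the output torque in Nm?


omega = 1729 * 2*pi/60 = 181.0605 rad/s
tau = P / omega = 137 / 181.0605
= 0.7567 Nm


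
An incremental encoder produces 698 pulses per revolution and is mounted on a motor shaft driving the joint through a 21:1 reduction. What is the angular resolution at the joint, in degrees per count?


counts per rev = 698
effective counts at joint = 698 * 21 = 14658
resolution = 360 / 14658
= 0.0246 deg/count


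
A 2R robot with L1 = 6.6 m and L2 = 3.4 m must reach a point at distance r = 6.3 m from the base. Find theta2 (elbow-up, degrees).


cos(theta2) = (r^2 - L1^2 - L2^2) / (2*L1*L2)
cos(theta2) = (39.69 - 43.56 - 11.56) / 44.88
cos(theta2) = -0.343806
theta2 = 110.1089 degrees


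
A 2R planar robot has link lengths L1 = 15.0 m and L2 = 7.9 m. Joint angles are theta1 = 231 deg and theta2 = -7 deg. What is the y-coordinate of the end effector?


Convert angles to radians: theta1 = 4.0317, theta2 = -0.1222
y = L1*sin(theta1) + L2*sin(theta1+theta2)
y = -11.6572 + -5.4878
y = -17.145


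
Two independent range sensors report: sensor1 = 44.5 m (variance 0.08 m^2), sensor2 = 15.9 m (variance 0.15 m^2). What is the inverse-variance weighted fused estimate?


w1 = (1/var1) / (1/var1 + 1/var2)
   = 12.5 / (12.5 + 6.6667) = 0.6522
w2 = 1 - w1 = 0.3478
fused = w1*s1 + w2*s2 = 29.0217 + 5.5304
= 34.5522 m


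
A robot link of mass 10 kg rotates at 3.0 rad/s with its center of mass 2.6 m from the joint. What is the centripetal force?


F = m * omega^2 * r
= 10 * 3.0^2 * 2.6
= 10 * 9.0 * 2.6
= 234.0 N


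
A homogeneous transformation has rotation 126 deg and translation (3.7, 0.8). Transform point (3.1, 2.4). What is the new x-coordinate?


x' = cos(theta)*px - sin(theta)*py + tx
= -0.5878*3.1 - 0.809*2.4 + 3.7
= -0.0638


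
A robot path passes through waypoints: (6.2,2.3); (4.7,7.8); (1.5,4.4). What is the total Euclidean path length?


Segment lengths:
  seg1 = sqrt((-1.5)^2 + (5.5)^2) = 5.7009
  seg2 = sqrt((-3.2)^2 + (-3.4)^2) = 4.669
Total = 10.3699


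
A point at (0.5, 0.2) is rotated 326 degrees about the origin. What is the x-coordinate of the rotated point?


x' = x*cos(theta) - y*sin(theta)
cos(326 deg) = 0.829, sin(326 deg) = -0.5592
x' = 0.5 * 0.829 - 0.2 * -0.5592
= 0.4145 - -0.1118
= 0.5264


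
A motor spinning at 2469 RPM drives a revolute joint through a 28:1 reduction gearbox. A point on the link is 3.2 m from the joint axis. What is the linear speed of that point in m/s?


omega_motor = 2469 * 2*pi/60 = 258.5531 rad/s
omega_joint = omega_motor / 28 = 9.234 rad/s
v = omega_joint * r = 9.234 * 3.2
= 29.5489 m/s


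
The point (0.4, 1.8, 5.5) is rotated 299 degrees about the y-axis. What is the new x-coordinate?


Rotation about y-axis: x' = x*cos(theta) + z*sin(theta)
= 0.4 * 0.4848 + 5.5 * -0.8746
= -4.6165


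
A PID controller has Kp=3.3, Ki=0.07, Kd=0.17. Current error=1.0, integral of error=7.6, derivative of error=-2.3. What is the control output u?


u = Kp*e + Ki*int(e) + Kd*de/dt
= 3.3*1.0 + 0.07*7.6 + 0.17*(-2.3)
= 3.3 + 0.532 + -0.391
= 3.441


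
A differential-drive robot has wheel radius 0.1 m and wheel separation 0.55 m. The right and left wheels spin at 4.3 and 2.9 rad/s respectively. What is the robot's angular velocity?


vR = r*wR = 0.1*4.3 = 0.43 m/s
vL = r*wL = 0.1*2.9 = 0.29 m/s
v = (vR+vL)/2 = 0.36 m/s
omega = (vR-vL)/L = 0.2545 rad/s
angular velocity = 0.2545 rad/s


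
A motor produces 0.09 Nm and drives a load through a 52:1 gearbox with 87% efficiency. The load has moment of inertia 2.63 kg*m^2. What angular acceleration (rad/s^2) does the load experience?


tau_out = tau_motor * N * eta
= 0.09 * 52 * 0.87 = 4.0716 Nm
alpha = tau_out / I = 4.0716 / 2.63
= 1.5481 rad/s^2


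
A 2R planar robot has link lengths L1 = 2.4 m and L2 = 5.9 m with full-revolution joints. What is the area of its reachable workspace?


r_max = L1 + L2 = 8.3 m
r_min = |L1 - L2| = 3.5 m
Area = pi*(r_max^2 - r_min^2)
= pi*(68.89 - 12.25)
= pi * 56.64
= 177.9398 m^2


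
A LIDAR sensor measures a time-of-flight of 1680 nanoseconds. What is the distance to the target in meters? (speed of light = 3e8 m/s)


tof = 1680 ns = 1.68e-06 s
dist = c * tof / 2
= 3e8 * 1.68e-06 / 2
= 252.0 m


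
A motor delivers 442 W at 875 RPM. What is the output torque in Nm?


omega = 875 * 2*pi/60 = 91.6298 rad/s
tau = P / omega = 442 / 91.6298
= 4.8238 Nm


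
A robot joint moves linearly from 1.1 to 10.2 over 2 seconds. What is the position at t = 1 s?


s = t/T = 1/2 = 0.5
p(t) = p0 + (pf-p0)*s
= 1.1 + (10.2 - 1.1) * 0.5
= 5.65


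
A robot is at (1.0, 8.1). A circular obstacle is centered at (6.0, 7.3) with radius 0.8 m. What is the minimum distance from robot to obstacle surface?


center_dist = sqrt((1.0-6.0)^2 + (8.1-7.3)^2)
= sqrt(25.0 + 0.64)
= 5.0636
min_dist = center_dist - radius = 5.0636 - 0.8 = 4.2636 m


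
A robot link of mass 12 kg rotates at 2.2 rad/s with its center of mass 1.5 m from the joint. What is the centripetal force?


F = m * omega^2 * r
= 12 * 2.2^2 * 1.5
= 12 * 4.84 * 1.5
= 87.12 N


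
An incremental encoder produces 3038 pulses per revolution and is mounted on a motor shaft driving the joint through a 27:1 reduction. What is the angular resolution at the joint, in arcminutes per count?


counts per rev = 3038
effective counts at joint = 3038 * 27 = 82026
resolution = 360*60 / 82026
= 0.2633 arcmin/count


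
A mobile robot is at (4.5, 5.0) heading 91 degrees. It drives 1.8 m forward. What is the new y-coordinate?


y_new = y0 + d*sin(theta)
= 5.0 + 1.8*sin(91)
= 5.0 + 1.7997
= 6.7997


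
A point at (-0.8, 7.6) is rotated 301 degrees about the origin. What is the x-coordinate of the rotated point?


x' = x*cos(theta) - y*sin(theta)
cos(301 deg) = 0.515, sin(301 deg) = -0.8572
x' = -0.8 * 0.515 - 7.6 * -0.8572
= -0.412 - -6.5145
= 6.1024


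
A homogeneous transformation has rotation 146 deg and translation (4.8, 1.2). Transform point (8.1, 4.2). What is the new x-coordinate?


x' = cos(theta)*px - sin(theta)*py + tx
= -0.829*8.1 - 0.5592*4.2 + 4.8
= -4.2638


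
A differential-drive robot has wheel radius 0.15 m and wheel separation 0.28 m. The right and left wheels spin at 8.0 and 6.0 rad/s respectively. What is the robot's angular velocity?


vR = r*wR = 0.15*8.0 = 1.2 m/s
vL = r*wL = 0.15*6.0 = 0.9 m/s
v = (vR+vL)/2 = 1.05 m/s
omega = (vR-vL)/L = 1.0714 rad/s
angular velocity = 1.0714 rad/s


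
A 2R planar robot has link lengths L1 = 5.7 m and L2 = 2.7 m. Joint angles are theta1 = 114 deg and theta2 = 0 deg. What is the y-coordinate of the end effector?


Convert angles to radians: theta1 = 1.9897, theta2 = 0.0
y = L1*sin(theta1) + L2*sin(theta1+theta2)
y = 5.2072 + 2.4666
y = 7.6738


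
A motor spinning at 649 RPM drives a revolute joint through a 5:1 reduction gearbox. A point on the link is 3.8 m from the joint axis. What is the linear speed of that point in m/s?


omega_motor = 649 * 2*pi/60 = 67.9631 rad/s
omega_joint = omega_motor / 5 = 13.5926 rad/s
v = omega_joint * r = 13.5926 * 3.8
= 51.652 m/s


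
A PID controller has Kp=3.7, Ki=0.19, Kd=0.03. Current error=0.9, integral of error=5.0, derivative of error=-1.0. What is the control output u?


u = Kp*e + Ki*int(e) + Kd*de/dt
= 3.7*0.9 + 0.19*5.0 + 0.03*(-1.0)
= 3.33 + 0.95 + -0.03
= 4.25


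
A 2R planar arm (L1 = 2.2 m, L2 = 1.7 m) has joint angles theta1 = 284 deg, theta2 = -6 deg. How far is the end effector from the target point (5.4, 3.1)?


End effector via forward kinematics:
x = L1*cos(t1) + L2*cos(t1+t2) = 0.7688
y = L1*sin(t1) + L2*sin(t1+t2) = -3.8181
Distance to target:
d = sqrt((5.4 - 0.7688)^2 + (3.1 - -3.8181)^2)
= sqrt(21.4478 + 47.8602)
= 8.3251 m


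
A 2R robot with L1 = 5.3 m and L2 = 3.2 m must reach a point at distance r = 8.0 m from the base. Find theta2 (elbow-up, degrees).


cos(theta2) = (r^2 - L1^2 - L2^2) / (2*L1*L2)
cos(theta2) = (64.0 - 28.09 - 10.24) / 33.92
cos(theta2) = 0.756781
theta2 = 40.8188 degrees


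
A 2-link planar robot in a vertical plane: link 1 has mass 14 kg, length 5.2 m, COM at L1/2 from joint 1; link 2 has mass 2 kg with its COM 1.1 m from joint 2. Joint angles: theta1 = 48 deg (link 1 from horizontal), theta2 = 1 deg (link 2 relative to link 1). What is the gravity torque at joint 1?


Horizontal distance from joint 1 to link-1 COM:
  x_c1 = (L1/2)*cos(t1) = 2.6 * 0.6691 = 1.7397 m
Horizontal distance from joint 1 to link-2 COM:
  x_c2 = L1*cos(t1) + Lc2*cos(t1+t2)
       = 5.2*0.6691 + 1.1*0.6561 = 4.2011 m
tau1 = m1*g*x_c1 + m2*g*x_c2
     = 14*9.81*1.7397 + 2*9.81*4.2011
     = 238.9358 + 82.4264
     = 321.3623 Nm


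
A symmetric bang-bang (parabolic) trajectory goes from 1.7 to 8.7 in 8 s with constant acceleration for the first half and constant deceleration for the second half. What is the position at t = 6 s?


Symmetric rest-to-rest: each phase covers (pf-p0)/2 in time T/2. 0.5*a*(T/2)^2 = (pf-p0)/2 => a = 4*(pf-p0)/T^2
a = 4*(8.7-1.7)/8^2 = 0.4375
t = 6 is in the deceleration phase (t > T/2).
p = pf - 0.5*a*(T-t)^2 = 8.7 - 0.5*0.4375*2^2
= 7.825


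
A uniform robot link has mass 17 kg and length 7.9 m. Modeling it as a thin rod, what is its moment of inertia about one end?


I = (1/3) * m * L^2
= (1/3) * 17 * 7.9^2
= 0.333333 * 17 * 62.41
= 353.6567 kg*m^2


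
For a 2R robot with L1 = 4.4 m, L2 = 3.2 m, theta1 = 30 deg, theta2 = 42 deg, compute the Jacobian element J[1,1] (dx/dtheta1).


J[1,1] = -L1*sin(t1) - L2*sin(t1+t2)
= -4.4*sin(30) - 3.2*sin(72)
= -5.2434


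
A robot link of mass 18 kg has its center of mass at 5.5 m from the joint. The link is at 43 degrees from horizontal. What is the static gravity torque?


tau = m*g*L*cos(angle)
= 18 * 9.81 * 5.5 * cos(43 deg)
= 18 * 9.81 * 5.5 * 0.7314
= 710.2834 Nm


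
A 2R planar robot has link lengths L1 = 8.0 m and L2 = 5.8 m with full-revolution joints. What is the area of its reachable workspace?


r_max = L1 + L2 = 13.8 m
r_min = |L1 - L2| = 2.2 m
Area = pi*(r_max^2 - r_min^2)
= pi*(190.44 - 4.84)
= pi * 185.6
= 583.0796 m^2


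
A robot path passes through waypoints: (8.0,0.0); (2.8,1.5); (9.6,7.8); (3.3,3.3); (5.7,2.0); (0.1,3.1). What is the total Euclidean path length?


Segment lengths:
  seg1 = sqrt((-5.2)^2 + (1.5)^2) = 5.412
  seg2 = sqrt((6.8)^2 + (6.3)^2) = 9.2698
  seg3 = sqrt((-6.3)^2 + (-4.5)^2) = 7.7421
  seg4 = sqrt((2.4)^2 + (-1.3)^2) = 2.7295
  seg5 = sqrt((-5.6)^2 + (1.1)^2) = 5.707
Total = 30.8604


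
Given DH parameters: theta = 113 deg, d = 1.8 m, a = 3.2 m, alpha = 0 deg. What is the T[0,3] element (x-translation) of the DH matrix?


T[0,3] = a * cos(theta)
= 3.2 * cos(113 deg)
= 3.2 * -0.3907
= -1.2503


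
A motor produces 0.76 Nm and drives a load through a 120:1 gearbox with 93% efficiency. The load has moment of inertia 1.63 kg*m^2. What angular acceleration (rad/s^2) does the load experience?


tau_out = tau_motor * N * eta
= 0.76 * 120 * 0.93 = 84.816 Nm
alpha = tau_out / I = 84.816 / 1.63
= 52.0344 rad/s^2


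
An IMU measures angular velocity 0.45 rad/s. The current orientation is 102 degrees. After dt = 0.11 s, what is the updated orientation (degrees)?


delta_theta = w * dt = 0.45 * 0.11 = 0.0495 rad
= 2.8361 deg
theta_new = 102 + 2.8361 = 104.8361 deg


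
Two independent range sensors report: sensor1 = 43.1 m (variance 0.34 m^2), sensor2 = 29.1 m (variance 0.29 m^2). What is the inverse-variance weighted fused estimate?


w1 = (1/var1) / (1/var1 + 1/var2)
   = 2.9412 / (2.9412 + 3.4483) = 0.4603
w2 = 1 - w1 = 0.5397
fused = w1*s1 + w2*s2 = 19.8397 + 15.7048
= 35.5444 m


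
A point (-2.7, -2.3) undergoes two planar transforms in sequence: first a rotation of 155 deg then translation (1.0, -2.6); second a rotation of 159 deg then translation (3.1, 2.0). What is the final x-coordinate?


After transform 1:
x1 = cos(155)*-2.7 - sin(155)*-2.3 + 1.0 = 4.4191
y1 = sin(155)*-2.7 + cos(155)*-2.3 + -2.6 = -1.6566
After transform 2:
x2 = cos(159)*4.4191 - sin(159)*-1.6566 + 3.1
= -0.4319


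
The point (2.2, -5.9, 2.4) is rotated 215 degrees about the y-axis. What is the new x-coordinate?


Rotation about y-axis: x' = x*cos(theta) + z*sin(theta)
= 2.2 * -0.8192 + 2.4 * -0.5736
= -3.1787


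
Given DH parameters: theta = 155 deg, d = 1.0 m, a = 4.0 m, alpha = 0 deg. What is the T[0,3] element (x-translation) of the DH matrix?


T[0,3] = a * cos(theta)
= 4.0 * cos(155 deg)
= 4.0 * -0.9063
= -3.6252


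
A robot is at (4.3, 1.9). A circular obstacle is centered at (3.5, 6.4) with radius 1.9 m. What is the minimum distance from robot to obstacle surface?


center_dist = sqrt((4.3-3.5)^2 + (1.9-6.4)^2)
= sqrt(0.64 + 20.25)
= 4.5706
min_dist = center_dist - radius = 4.5706 - 1.9 = 2.6706 m


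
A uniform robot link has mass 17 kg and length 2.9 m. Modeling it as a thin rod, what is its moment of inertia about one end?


I = (1/3) * m * L^2
= (1/3) * 17 * 2.9^2
= 0.333333 * 17 * 8.41
= 47.6567 kg*m^2


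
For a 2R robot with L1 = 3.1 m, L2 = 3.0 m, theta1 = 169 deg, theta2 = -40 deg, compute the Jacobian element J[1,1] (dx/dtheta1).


J[1,1] = -L1*sin(t1) - L2*sin(t1+t2)
= -3.1*sin(169) - 3.0*sin(129)
= -2.9229


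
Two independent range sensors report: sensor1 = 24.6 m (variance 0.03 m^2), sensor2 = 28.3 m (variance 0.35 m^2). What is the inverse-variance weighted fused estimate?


w1 = (1/var1) / (1/var1 + 1/var2)
   = 33.3333 / (33.3333 + 2.8571) = 0.9211
w2 = 1 - w1 = 0.0789
fused = w1*s1 + w2*s2 = 22.6579 + 2.2342
= 24.8921 m


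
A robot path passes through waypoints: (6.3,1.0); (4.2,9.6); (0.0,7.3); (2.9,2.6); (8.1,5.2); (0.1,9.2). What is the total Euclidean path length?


Segment lengths:
  seg1 = sqrt((-2.1)^2 + (8.6)^2) = 8.8527
  seg2 = sqrt((-4.2)^2 + (-2.3)^2) = 4.7885
  seg3 = sqrt((2.9)^2 + (-4.7)^2) = 5.5227
  seg4 = sqrt((5.2)^2 + (2.6)^2) = 5.8138
  seg5 = sqrt((-8.0)^2 + (4.0)^2) = 8.9443
Total = 33.9219


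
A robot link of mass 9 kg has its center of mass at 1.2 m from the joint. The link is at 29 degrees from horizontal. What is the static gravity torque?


tau = m*g*L*cos(angle)
= 9 * 9.81 * 1.2 * cos(29 deg)
= 9 * 9.81 * 1.2 * 0.8746
= 92.6642 Nm


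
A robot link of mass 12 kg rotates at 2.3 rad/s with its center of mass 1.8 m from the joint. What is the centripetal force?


F = m * omega^2 * r
= 12 * 2.3^2 * 1.8
= 12 * 5.29 * 1.8
= 114.264 N


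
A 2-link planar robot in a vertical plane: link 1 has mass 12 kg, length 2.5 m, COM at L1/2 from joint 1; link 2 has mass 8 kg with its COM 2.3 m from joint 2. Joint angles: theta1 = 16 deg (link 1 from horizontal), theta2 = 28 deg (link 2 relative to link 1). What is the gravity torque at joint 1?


Horizontal distance from joint 1 to link-1 COM:
  x_c1 = (L1/2)*cos(t1) = 1.25 * 0.9613 = 1.2016 m
Horizontal distance from joint 1 to link-2 COM:
  x_c2 = L1*cos(t1) + Lc2*cos(t1+t2)
       = 2.5*0.9613 + 2.3*0.7193 = 4.0576 m
tau1 = m1*g*x_c1 + m2*g*x_c2
     = 12*9.81*1.2016 + 8*9.81*4.0576
     = 141.4497 + 318.4433
     = 459.8929 Nm


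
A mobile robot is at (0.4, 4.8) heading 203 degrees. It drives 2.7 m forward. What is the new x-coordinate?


x_new = x0 + d*cos(theta)
= 0.4 + 2.7*cos(203)
= 0.4 + -2.4854
= -2.0854


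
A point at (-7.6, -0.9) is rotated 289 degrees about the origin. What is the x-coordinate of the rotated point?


x' = x*cos(theta) - y*sin(theta)
cos(289 deg) = 0.3256, sin(289 deg) = -0.9455
x' = -7.6 * 0.3256 - -0.9 * -0.9455
= -2.4743 - 0.851
= -3.3253


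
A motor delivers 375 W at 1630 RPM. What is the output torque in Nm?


omega = 1630 * 2*pi/60 = 170.6932 rad/s
tau = P / omega = 375 / 170.6932
= 2.1969 Nm


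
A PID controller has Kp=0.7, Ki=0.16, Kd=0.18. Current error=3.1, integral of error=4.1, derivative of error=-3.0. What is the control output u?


u = Kp*e + Ki*int(e) + Kd*de/dt
= 0.7*3.1 + 0.16*4.1 + 0.18*(-3.0)
= 2.17 + 0.656 + -0.54
= 2.286


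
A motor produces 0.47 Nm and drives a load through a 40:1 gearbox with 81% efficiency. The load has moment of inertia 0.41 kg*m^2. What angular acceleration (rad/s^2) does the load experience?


tau_out = tau_motor * N * eta
= 0.47 * 40 * 0.81 = 15.228 Nm
alpha = tau_out / I = 15.228 / 0.41
= 37.1415 rad/s^2


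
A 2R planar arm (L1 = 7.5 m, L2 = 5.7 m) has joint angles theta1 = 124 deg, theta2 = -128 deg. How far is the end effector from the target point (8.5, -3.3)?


End effector via forward kinematics:
x = L1*cos(t1) + L2*cos(t1+t2) = 1.4922
y = L1*sin(t1) + L2*sin(t1+t2) = 5.8202
Distance to target:
d = sqrt((8.5 - 1.4922)^2 + (-3.3 - 5.8202)^2)
= sqrt(49.1097 + 83.1775)
= 11.5016 m


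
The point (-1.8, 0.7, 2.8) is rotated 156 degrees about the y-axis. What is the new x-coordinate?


Rotation about y-axis: x' = x*cos(theta) + z*sin(theta)
= -1.8 * -0.9135 + 2.8 * 0.4067
= 2.7832


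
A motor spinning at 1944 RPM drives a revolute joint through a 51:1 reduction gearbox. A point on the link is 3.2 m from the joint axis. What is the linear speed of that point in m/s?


omega_motor = 1944 * 2*pi/60 = 203.5752 rad/s
omega_joint = omega_motor / 51 = 3.9917 rad/s
v = omega_joint * r = 3.9917 * 3.2
= 12.7733 m/s


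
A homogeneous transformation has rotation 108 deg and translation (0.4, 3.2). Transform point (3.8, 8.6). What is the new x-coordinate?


x' = cos(theta)*px - sin(theta)*py + tx
= -0.309*3.8 - 0.9511*8.6 + 0.4
= -8.9534


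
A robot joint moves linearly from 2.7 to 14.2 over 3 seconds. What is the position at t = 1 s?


s = t/T = 1/3 = 0.3333
p(t) = p0 + (pf-p0)*s
= 2.7 + (14.2 - 2.7) * 0.3333
= 6.5333


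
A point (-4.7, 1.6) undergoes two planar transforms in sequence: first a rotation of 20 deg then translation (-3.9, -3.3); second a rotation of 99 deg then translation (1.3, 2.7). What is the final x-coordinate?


After transform 1:
x1 = cos(20)*-4.7 - sin(20)*1.6 + -3.9 = -8.8638
y1 = sin(20)*-4.7 + cos(20)*1.6 + -3.3 = -3.404
After transform 2:
x2 = cos(99)*-8.8638 - sin(99)*-3.404 + 1.3
= 6.0487


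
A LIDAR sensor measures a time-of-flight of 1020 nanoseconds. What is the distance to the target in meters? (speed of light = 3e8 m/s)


tof = 1020 ns = 1.02e-06 s
dist = c * tof / 2
= 3e8 * 1.02e-06 / 2
= 153.0 m


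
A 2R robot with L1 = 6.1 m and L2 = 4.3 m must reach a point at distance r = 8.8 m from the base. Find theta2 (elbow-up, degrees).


cos(theta2) = (r^2 - L1^2 - L2^2) / (2*L1*L2)
cos(theta2) = (77.44 - 37.21 - 18.49) / 52.46
cos(theta2) = 0.414411
theta2 = 65.5178 degrees


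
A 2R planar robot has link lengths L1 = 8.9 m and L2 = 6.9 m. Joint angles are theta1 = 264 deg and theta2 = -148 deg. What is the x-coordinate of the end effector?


Convert angles to radians: theta1 = 4.6077, theta2 = -2.5831
x = L1*cos(theta1) + L2*cos(theta1+theta2)
x = -0.9303 + -3.0248
x = -3.9551


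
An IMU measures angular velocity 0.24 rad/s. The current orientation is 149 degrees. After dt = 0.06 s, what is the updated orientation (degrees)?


delta_theta = w * dt = 0.24 * 0.06 = 0.0144 rad
= 0.8251 deg
theta_new = 149 + 0.8251 = 149.8251 deg


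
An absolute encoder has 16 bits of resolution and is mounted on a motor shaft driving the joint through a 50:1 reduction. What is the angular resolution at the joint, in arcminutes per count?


counts = 2^16 = 65536
effective counts at joint = 65536 * 50 = 3276800
resolution = 360*60 / 3276800
= 0.0066 arcmin/count


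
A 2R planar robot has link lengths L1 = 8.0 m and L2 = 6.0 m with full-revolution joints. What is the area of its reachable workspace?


r_max = L1 + L2 = 14.0 m
r_min = |L1 - L2| = 2.0 m
Area = pi*(r_max^2 - r_min^2)
= pi*(196.0 - 4.0)
= pi * 192.0
= 603.1858 m^2


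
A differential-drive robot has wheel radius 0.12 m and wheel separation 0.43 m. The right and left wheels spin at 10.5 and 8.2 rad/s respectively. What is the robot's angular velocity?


vR = r*wR = 0.12*10.5 = 1.26 m/s
vL = r*wL = 0.12*8.2 = 0.984 m/s
v = (vR+vL)/2 = 1.122 m/s
omega = (vR-vL)/L = 0.6419 rad/s
angular velocity = 0.6419 rad/s


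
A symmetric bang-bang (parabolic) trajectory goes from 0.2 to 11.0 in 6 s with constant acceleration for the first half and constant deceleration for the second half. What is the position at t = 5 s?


Symmetric rest-to-rest: each phase covers (pf-p0)/2 in time T/2. 0.5*a*(T/2)^2 = (pf-p0)/2 => a = 4*(pf-p0)/T^2
a = 4*(11.0-0.2)/6^2 = 1.2
t = 5 is in the deceleration phase (t > T/2).
p = pf - 0.5*a*(T-t)^2 = 11.0 - 0.5*1.2*1^2
= 10.4


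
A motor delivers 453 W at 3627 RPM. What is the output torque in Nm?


omega = 3627 * 2*pi/60 = 379.8186 rad/s
tau = P / omega = 453 / 379.8186
= 1.1927 Nm


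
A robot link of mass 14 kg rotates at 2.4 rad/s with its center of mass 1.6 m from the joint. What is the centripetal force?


F = m * omega^2 * r
= 14 * 2.4^2 * 1.6
= 14 * 5.76 * 1.6
= 129.024 N


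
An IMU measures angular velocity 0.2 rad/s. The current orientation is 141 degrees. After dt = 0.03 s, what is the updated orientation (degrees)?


delta_theta = w * dt = 0.2 * 0.03 = 0.006 rad
= 0.3438 deg
theta_new = 141 + 0.3438 = 141.3438 deg


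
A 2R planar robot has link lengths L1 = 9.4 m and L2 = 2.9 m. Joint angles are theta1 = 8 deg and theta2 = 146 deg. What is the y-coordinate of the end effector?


Convert angles to radians: theta1 = 0.1396, theta2 = 2.5482
y = L1*sin(theta1) + L2*sin(theta1+theta2)
y = 1.3082 + 1.2713
y = 2.5795


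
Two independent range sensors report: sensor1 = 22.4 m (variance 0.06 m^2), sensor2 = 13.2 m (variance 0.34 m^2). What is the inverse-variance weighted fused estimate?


w1 = (1/var1) / (1/var1 + 1/var2)
   = 16.6667 / (16.6667 + 2.9412) = 0.85
w2 = 1 - w1 = 0.15
fused = w1*s1 + w2*s2 = 19.04 + 1.98
= 21.02 m


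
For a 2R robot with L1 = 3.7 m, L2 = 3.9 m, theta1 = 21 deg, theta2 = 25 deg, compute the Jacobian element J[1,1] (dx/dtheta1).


J[1,1] = -L1*sin(t1) - L2*sin(t1+t2)
= -3.7*sin(21) - 3.9*sin(46)
= -4.1314


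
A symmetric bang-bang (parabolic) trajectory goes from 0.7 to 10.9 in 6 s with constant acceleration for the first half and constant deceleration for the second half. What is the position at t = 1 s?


Symmetric rest-to-rest: each phase covers (pf-p0)/2 in time T/2. 0.5*a*(T/2)^2 = (pf-p0)/2 => a = 4*(pf-p0)/T^2
a = 4*(10.9-0.7)/6^2 = 1.1333
t = 1 is in the acceleration phase (t <= T/2).
p = p0 + 0.5*a*t^2 = 0.7 + 0.5*1.1333*1^2
= 1.2667


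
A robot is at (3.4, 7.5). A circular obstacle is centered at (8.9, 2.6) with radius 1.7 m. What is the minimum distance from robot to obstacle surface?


center_dist = sqrt((3.4-8.9)^2 + (7.5-2.6)^2)
= sqrt(30.25 + 24.01)
= 7.3661
min_dist = center_dist - radius = 7.3661 - 1.7 = 5.6661 m


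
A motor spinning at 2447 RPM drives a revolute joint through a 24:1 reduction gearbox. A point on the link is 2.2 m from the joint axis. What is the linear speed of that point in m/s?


omega_motor = 2447 * 2*pi/60 = 256.2492 rad/s
omega_joint = omega_motor / 24 = 10.6771 rad/s
v = omega_joint * r = 10.6771 * 2.2
= 23.4895 m/s


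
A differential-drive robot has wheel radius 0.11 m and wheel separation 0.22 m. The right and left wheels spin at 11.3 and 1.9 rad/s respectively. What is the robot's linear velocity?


vR = r*wR = 0.11*11.3 = 1.243 m/s
vL = r*wL = 0.11*1.9 = 0.209 m/s
v = (vR+vL)/2 = 0.726 m/s
omega = (vR-vL)/L = 4.7 rad/s
linear velocity = 0.726 m/s


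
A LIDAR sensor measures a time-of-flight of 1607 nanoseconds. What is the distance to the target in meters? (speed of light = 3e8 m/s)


tof = 1607 ns = 1.607e-06 s
dist = c * tof / 2
= 3e8 * 1.607e-06 / 2
= 241.05 m


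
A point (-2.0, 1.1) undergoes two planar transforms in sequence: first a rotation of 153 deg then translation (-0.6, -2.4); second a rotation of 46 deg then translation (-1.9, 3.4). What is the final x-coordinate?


After transform 1:
x1 = cos(153)*-2.0 - sin(153)*1.1 + -0.6 = 0.6826
y1 = sin(153)*-2.0 + cos(153)*1.1 + -2.4 = -4.2881
After transform 2:
x2 = cos(46)*0.6826 - sin(46)*-4.2881 + -1.9
= 1.6588


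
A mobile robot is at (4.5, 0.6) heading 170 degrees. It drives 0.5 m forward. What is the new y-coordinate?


y_new = y0 + d*sin(theta)
= 0.6 + 0.5*sin(170)
= 0.6 + 0.0868
= 0.6868


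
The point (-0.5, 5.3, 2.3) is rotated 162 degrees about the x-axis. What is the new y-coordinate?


Rotation about x-axis: y' = y*cos(theta) - z*sin(theta)
= 5.3 * -0.9511 - 2.3 * 0.309
= -5.7513


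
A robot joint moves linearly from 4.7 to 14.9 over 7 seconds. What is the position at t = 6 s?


s = t/T = 6/7 = 0.8571
p(t) = p0 + (pf-p0)*s
= 4.7 + (14.9 - 4.7) * 0.8571
= 13.4429


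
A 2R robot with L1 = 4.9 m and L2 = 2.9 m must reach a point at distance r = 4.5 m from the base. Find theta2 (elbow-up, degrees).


cos(theta2) = (r^2 - L1^2 - L2^2) / (2*L1*L2)
cos(theta2) = (20.25 - 24.01 - 8.41) / 28.42
cos(theta2) = -0.42822
theta2 = 115.3546 degrees


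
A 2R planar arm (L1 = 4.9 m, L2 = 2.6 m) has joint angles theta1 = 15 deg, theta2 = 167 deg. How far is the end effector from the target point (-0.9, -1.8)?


End effector via forward kinematics:
x = L1*cos(t1) + L2*cos(t1+t2) = 2.1346
y = L1*sin(t1) + L2*sin(t1+t2) = 1.1775
Distance to target:
d = sqrt((-0.9 - 2.1346)^2 + (-1.8 - 1.1775)^2)
= sqrt(9.2089 + 8.8654)
= 4.2514 m


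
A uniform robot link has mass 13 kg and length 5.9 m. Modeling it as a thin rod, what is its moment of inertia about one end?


I = (1/3) * m * L^2
= (1/3) * 13 * 5.9^2
= 0.333333 * 13 * 34.81
= 150.8433 kg*m^2


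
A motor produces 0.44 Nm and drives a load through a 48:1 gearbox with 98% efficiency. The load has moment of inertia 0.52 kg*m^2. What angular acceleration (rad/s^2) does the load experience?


tau_out = tau_motor * N * eta
= 0.44 * 48 * 0.98 = 20.6976 Nm
alpha = tau_out / I = 20.6976 / 0.52
= 39.8031 rad/s^2


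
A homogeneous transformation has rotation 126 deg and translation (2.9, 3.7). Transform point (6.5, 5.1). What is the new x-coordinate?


x' = cos(theta)*px - sin(theta)*py + tx
= -0.5878*6.5 - 0.809*5.1 + 2.9
= -5.0466


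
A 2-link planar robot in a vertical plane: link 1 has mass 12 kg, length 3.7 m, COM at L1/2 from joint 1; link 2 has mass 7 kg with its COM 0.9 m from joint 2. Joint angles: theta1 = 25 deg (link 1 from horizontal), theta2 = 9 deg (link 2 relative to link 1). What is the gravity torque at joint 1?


Horizontal distance from joint 1 to link-1 COM:
  x_c1 = (L1/2)*cos(t1) = 1.85 * 0.9063 = 1.6767 m
Horizontal distance from joint 1 to link-2 COM:
  x_c2 = L1*cos(t1) + Lc2*cos(t1+t2)
       = 3.7*0.9063 + 0.9*0.829 = 4.0995 m
tau1 = m1*g*x_c1 + m2*g*x_c2
     = 12*9.81*1.6767 + 7*9.81*4.0995
     = 197.3775 + 281.5108
     = 478.8883 Nm


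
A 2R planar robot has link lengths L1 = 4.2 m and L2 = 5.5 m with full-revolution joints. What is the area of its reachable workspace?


r_max = L1 + L2 = 9.7 m
r_min = |L1 - L2| = 1.3 m
Area = pi*(r_max^2 - r_min^2)
= pi*(94.09 - 1.69)
= pi * 92.4
= 290.2832 m^2


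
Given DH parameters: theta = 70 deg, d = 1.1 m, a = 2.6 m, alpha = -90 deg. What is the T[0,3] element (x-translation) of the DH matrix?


T[0,3] = a * cos(theta)
= 2.6 * cos(70 deg)
= 2.6 * 0.342
= 0.8893


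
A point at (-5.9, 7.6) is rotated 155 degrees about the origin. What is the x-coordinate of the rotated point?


x' = x*cos(theta) - y*sin(theta)
cos(155 deg) = -0.9063, sin(155 deg) = 0.4226
x' = -5.9 * -0.9063 - 7.6 * 0.4226
= 5.3472 - 3.2119
= 2.1353


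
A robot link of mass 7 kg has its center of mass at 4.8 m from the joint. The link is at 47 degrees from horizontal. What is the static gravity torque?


tau = m*g*L*cos(angle)
= 7 * 9.81 * 4.8 * cos(47 deg)
= 7 * 9.81 * 4.8 * 0.682
= 224.7976 Nm


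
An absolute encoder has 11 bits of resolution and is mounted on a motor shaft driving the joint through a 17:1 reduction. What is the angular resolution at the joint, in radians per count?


counts = 2^11 = 2048
effective counts at joint = 2048 * 17 = 34816
resolution = 2*pi / 34816
= 1.8047e-04 rad/count


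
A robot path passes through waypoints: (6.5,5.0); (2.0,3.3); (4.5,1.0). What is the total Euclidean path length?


Segment lengths:
  seg1 = sqrt((-4.5)^2 + (-1.7)^2) = 4.8104
  seg2 = sqrt((2.5)^2 + (-2.3)^2) = 3.3971
Total = 8.2075


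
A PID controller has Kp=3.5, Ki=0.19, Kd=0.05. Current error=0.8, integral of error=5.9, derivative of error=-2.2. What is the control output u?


u = Kp*e + Ki*int(e) + Kd*de/dt
= 3.5*0.8 + 0.19*5.9 + 0.05*(-2.2)
= 2.8 + 1.121 + -0.11
= 3.811


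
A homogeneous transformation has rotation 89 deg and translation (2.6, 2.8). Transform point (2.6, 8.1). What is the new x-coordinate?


x' = cos(theta)*px - sin(theta)*py + tx
= 0.0175*2.6 - 0.9998*8.1 + 2.6
= -5.4534


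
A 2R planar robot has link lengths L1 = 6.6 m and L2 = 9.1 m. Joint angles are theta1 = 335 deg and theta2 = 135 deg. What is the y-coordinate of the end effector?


Convert angles to radians: theta1 = 5.8469, theta2 = 2.3562
y = L1*sin(theta1) + L2*sin(theta1+theta2)
y = -2.7893 + 8.5512
y = 5.7619


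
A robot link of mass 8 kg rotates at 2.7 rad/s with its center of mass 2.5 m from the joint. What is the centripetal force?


F = m * omega^2 * r
= 8 * 2.7^2 * 2.5
= 8 * 7.29 * 2.5
= 145.8 N


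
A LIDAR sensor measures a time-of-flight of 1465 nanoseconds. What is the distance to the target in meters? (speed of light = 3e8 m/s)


tof = 1465 ns = 1.465e-06 s
dist = c * tof / 2
= 3e8 * 1.465e-06 / 2
= 219.75 m


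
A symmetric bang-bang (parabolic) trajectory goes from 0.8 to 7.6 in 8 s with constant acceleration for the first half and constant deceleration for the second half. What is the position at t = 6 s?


Symmetric rest-to-rest: each phase covers (pf-p0)/2 in time T/2. 0.5*a*(T/2)^2 = (pf-p0)/2 => a = 4*(pf-p0)/T^2
a = 4*(7.6-0.8)/8^2 = 0.425
t = 6 is in the deceleration phase (t > T/2).
p = pf - 0.5*a*(T-t)^2 = 7.6 - 0.5*0.425*2^2
= 6.75


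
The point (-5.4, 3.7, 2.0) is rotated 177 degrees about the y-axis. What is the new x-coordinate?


Rotation about y-axis: x' = x*cos(theta) + z*sin(theta)
= -5.4 * -0.9986 + 2.0 * 0.0523
= 5.4973


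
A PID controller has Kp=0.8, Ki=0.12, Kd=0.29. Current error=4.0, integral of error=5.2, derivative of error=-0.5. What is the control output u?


u = Kp*e + Ki*int(e) + Kd*de/dt
= 0.8*4.0 + 0.12*5.2 + 0.29*(-0.5)
= 3.2 + 0.624 + -0.145
= 3.679


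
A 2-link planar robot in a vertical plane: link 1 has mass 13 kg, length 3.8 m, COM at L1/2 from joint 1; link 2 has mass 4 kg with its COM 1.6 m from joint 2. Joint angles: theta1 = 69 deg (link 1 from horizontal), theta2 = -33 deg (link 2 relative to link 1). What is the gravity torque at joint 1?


Horizontal distance from joint 1 to link-1 COM:
  x_c1 = (L1/2)*cos(t1) = 1.9 * 0.3584 = 0.6809 m
Horizontal distance from joint 1 to link-2 COM:
  x_c2 = L1*cos(t1) + Lc2*cos(t1+t2)
       = 3.8*0.3584 + 1.6*0.809 = 2.6562 m
tau1 = m1*g*x_c1 + m2*g*x_c2
     = 13*9.81*0.6809 + 4*9.81*2.6562
     = 86.8351 + 104.2303
     = 191.0653 Nm


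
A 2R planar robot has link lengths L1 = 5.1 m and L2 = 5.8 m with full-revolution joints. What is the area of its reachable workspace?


r_max = L1 + L2 = 10.9 m
r_min = |L1 - L2| = 0.7 m
Area = pi*(r_max^2 - r_min^2)
= pi*(118.81 - 0.49)
= pi * 118.32
= 371.7132 m^2


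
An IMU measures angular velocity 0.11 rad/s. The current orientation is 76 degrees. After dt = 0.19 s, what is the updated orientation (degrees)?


delta_theta = w * dt = 0.11 * 0.19 = 0.0209 rad
= 1.1975 deg
theta_new = 76 + 1.1975 = 77.1975 deg
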